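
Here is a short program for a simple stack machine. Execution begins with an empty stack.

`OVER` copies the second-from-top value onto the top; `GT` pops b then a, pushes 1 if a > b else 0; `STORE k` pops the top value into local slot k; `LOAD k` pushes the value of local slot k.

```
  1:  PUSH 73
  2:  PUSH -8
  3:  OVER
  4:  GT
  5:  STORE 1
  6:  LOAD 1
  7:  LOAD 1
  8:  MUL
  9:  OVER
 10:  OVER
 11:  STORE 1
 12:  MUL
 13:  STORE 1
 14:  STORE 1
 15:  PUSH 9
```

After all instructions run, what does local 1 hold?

73

PUSH 73 : [73]
PUSH -8 : [73, -8]
OVER    : [73, -8, 73]
GT      : [73, 0]
STORE 1 : [73]
LOAD 1  : [73, 0]
LOAD 1  : [73, 0, 0]
MUL     : [73, 0]
OVER    : [73, 0, 73]
OVER    : [73, 0, 73, 0]
STORE 1 : [73, 0, 73]
MUL     : [73, 0]
STORE 1 : [73]
STORE 1 : []
PUSH 9  : [9]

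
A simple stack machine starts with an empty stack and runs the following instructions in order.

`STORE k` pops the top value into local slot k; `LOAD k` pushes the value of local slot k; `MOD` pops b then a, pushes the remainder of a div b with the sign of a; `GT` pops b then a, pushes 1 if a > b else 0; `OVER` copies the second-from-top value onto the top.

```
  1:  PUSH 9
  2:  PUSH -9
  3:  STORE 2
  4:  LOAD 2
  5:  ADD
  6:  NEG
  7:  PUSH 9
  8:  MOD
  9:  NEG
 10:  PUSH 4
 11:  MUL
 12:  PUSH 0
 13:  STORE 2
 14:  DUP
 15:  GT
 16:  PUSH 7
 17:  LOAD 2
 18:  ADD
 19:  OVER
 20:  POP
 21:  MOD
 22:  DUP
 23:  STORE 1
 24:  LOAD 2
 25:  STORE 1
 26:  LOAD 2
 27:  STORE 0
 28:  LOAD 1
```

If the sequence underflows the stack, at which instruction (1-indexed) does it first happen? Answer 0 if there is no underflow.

PUSH 9   [9]
PUSH -9  [9, -9]
STORE 2  [9]
LOAD 2   [9, -9]
ADD      [0]
NEG      [0]
PUSH 9   [0, 9]
MOD      [0]
NEG      [0]
PUSH 4   [0, 4]
MUL      [0]
PUSH 0   [0, 0]
STORE 2  [0]
DUP      [0, 0]
GT       [0]
PUSH 7   [0, 7]
LOAD 2   [0, 7, 0]
ADD      [0, 7]
OVER     [0, 7, 0]
POP      [0, 7]
MOD      [0]
DUP      [0, 0]
STORE 1  [0]
LOAD 2   [0, 0]
STORE 1  [0]
LOAD 2   [0, 0]
STORE 0  [0]
LOAD 1   [0, 0]

0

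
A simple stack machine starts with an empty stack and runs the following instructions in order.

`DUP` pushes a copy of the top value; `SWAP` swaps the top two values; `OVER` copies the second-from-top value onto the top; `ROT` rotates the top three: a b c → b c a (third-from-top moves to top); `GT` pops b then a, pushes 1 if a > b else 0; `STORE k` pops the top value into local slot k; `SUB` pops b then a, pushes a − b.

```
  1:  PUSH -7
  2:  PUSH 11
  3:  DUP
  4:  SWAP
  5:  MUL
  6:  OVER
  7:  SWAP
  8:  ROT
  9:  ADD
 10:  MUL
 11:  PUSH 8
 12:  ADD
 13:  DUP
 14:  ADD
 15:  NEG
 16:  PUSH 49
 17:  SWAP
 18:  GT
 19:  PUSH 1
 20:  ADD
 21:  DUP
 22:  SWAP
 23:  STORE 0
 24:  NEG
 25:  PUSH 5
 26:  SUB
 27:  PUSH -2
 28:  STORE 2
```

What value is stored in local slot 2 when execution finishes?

PUSH -7 -> [-7]
PUSH 11 -> [-7, 11]
DUP     -> [-7, 11, 11]
SWAP    -> [-7, 11, 11]
MUL     -> [-7, 121]
OVER    -> [-7, 121, -7]
SWAP    -> [-7, -7, 121]
ROT     -> [-7, 121, -7]
ADD     -> [-7, 114]
MUL     -> [-798]
PUSH 8  -> [-798, 8]
ADD     -> [-790]
DUP     -> [-790, -790]
ADD     -> [-1580]
NEG     -> [1580]
PUSH 49 -> [1580, 49]
SWAP    -> [49, 1580]
GT      -> [0]
PUSH 1  -> [0, 1]
ADD     -> [1]
DUP     -> [1, 1]
SWAP    -> [1, 1]
STORE 0 -> [1]
NEG     -> [-1]
PUSH 5  -> [-1, 5]
SUB     -> [-6]
PUSH -2 -> [-6, -2]
STORE 2 -> [-6]

-2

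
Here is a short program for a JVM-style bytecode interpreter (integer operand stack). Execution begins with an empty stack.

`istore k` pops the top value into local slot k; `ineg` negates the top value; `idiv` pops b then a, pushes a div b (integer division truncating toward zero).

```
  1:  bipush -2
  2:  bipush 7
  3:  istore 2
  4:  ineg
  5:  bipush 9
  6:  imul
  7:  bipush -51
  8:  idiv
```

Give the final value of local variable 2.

7

bipush -2   [-2]
bipush 7    [-2, 7]
istore 2    [-2]
ineg        [2]
bipush 9    [2, 9]
imul        [18]
bipush -51  [18, -51]
idiv        [0]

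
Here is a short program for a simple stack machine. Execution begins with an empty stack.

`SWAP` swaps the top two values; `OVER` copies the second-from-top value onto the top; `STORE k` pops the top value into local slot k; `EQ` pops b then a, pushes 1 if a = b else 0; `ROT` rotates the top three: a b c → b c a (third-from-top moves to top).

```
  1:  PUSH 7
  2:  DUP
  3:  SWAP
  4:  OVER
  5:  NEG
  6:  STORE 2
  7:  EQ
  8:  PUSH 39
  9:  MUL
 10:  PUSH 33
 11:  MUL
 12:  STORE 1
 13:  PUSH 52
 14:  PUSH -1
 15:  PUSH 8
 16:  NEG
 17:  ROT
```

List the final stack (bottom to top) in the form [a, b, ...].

PUSH 7  → 7
DUP     → 7 7
SWAP    → 7 7
OVER    → 7 7 7
NEG     → 7 7 -7
STORE 2 → 7 7
EQ      → 1
PUSH 39 → 1 39
MUL     → 39
PUSH 33 → 39 33
MUL     → 1287
STORE 1 → (empty)
PUSH 52 → 52
PUSH -1 → 52 -1
PUSH 8  → 52 -1 8
NEG     → 52 -1 -8
ROT     → -1 -8 52

[-1, -8, 52]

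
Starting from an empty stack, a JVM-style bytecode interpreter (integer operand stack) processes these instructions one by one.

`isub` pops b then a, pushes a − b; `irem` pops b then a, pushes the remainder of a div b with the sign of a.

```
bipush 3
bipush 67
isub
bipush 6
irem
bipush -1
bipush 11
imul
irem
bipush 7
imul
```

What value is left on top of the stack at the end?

bipush 3   [3]
bipush 67  [3, 67]
isub       [-64]
bipush 6   [-64, 6]
irem       [-4]
bipush -1  [-4, -1]
bipush 11  [-4, -1, 11]
imul       [-4, -11]
irem       [-4]
bipush 7   [-4, 7]
imul       [-28]

-28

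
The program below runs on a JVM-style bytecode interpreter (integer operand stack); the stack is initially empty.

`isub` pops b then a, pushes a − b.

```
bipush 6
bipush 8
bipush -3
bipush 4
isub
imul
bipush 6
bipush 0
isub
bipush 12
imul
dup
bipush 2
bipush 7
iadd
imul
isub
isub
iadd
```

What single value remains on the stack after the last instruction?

526

bipush 6  -> [6]
bipush 8  -> [6, 8]
bipush -3 -> [6, 8, -3]
bipush 4  -> [6, 8, -3, 4]
isub      -> [6, 8, -7]
imul      -> [6, -56]
bipush 6  -> [6, -56, 6]
bipush 0  -> [6, -56, 6, 0]
isub      -> [6, -56, 6]
bipush 12 -> [6, -56, 6, 12]
imul      -> [6, -56, 72]
dup       -> [6, -56, 72, 72]
bipush 2  -> [6, -56, 72, 72, 2]
bipush 7  -> [6, -56, 72, 72, 2, 7]
iadd      -> [6, -56, 72, 72, 9]
imul      -> [6, -56, 72, 648]
isub      -> [6, -56, -576]
isub      -> [6, 520]
iadd      -> [526]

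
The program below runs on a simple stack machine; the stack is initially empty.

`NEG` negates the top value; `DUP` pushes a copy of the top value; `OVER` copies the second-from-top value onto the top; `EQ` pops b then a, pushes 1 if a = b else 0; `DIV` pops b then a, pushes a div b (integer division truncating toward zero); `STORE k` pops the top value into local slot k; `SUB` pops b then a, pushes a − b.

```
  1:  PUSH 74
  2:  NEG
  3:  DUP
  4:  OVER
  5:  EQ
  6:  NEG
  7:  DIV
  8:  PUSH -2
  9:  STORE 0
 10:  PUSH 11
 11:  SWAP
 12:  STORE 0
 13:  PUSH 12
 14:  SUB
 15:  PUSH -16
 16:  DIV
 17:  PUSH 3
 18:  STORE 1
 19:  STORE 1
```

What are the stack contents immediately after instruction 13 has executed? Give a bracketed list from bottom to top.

PUSH 74 -> [74]
NEG     -> [-74]
DUP     -> [-74, -74]
OVER    -> [-74, -74, -74]
EQ      -> [-74, 1]
NEG     -> [-74, -1]
DIV     -> [74]
PUSH -2 -> [74, -2]
STORE 0 -> [74]
PUSH 11 -> [74, 11]
SWAP    -> [11, 74]
STORE 0 -> [11]
PUSH 12 -> [11, 12]

[11, 12]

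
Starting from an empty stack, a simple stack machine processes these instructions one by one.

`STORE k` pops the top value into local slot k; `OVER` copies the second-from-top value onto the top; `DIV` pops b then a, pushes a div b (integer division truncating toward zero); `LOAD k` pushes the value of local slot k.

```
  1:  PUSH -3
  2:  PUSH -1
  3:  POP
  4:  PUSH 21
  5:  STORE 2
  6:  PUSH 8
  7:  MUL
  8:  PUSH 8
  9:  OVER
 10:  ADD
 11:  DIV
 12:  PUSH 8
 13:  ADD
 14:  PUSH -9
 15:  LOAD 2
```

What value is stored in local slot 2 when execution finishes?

21

PUSH -3 : [-3]
PUSH -1 : [-3, -1]
POP     : [-3]
PUSH 21 : [-3, 21]
STORE 2 : [-3]
PUSH 8  : [-3, 8]
MUL     : [-24]
PUSH 8  : [-24, 8]
OVER    : [-24, 8, -24]
ADD     : [-24, -16]
DIV     : [1]
PUSH 8  : [1, 8]
ADD     : [9]
PUSH -9 : [9, -9]
LOAD 2  : [9, -9, 21]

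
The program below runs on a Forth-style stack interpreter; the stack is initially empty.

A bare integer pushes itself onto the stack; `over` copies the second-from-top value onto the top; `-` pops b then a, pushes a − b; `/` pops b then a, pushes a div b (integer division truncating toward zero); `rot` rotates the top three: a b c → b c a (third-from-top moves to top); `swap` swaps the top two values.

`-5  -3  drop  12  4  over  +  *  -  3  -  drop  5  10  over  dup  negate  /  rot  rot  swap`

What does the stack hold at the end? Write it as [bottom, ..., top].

-5     : -5
-3     : -5 -3
drop   : -5
12     : -5 12
4      : -5 12 4
over   : -5 12 4 12
+      : -5 12 16
*      : -5 192
-      : -197
3      : -197 3
-      : -200
drop   : (empty)
5      : 5
10     : 5 10
over   : 5 10 5
dup    : 5 10 5 5
negate : 5 10 5 -5
/      : 5 10 -1
rot    : 10 -1 5
rot    : -1 5 10
swap   : -1 10 5

[-1, 10, 5]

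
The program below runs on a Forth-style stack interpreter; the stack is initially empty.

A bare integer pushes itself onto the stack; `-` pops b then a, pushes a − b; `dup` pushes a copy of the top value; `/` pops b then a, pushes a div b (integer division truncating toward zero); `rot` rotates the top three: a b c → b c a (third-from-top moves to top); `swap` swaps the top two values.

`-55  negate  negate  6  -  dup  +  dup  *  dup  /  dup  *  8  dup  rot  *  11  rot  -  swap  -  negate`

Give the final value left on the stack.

-55     -55
negate  55
negate  -55
6       -55 6
-       -61
dup     -61 -61
+       -122
dup     -122 -122
*       14884
dup     14884 14884
/       1
dup     1 1
*       1
8       1 8
dup     1 8 8
rot     8 8 1
*       8 8
11      8 8 11
rot     8 11 8
-       8 3
swap    3 8
-       -5
negate  5

5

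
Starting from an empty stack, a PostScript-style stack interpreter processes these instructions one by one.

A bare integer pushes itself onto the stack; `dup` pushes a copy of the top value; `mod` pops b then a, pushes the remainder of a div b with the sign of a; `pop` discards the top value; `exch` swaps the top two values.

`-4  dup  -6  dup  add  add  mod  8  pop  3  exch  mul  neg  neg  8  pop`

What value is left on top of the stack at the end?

-4   -> [-4]
dup  -> [-4, -4]
-6   -> [-4, -4, -6]
dup  -> [-4, -4, -6, -6]
add  -> [-4, -4, -12]
add  -> [-4, -16]
mod  -> [-4]
8    -> [-4, 8]
pop  -> [-4]
3    -> [-4, 3]
exch -> [3, -4]
mul  -> [-12]
neg  -> [12]
neg  -> [-12]
8    -> [-12, 8]
pop  -> [-12]

-12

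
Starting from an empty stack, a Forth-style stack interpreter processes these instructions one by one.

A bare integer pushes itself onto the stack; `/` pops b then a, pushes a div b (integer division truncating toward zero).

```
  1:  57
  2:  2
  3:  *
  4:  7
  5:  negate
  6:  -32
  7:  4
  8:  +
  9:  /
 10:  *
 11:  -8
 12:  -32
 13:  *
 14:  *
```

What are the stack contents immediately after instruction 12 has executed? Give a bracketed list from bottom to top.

57      [57]
2       [57, 2]
*       [114]
7       [114, 7]
negate  [114, -7]
-32     [114, -7, -32]
4       [114, -7, -32, 4]
+       [114, -7, -28]
/       [114, 0]
*       [0]
-8      [0, -8]
-32     [0, -8, -32]

[0, -8, -32]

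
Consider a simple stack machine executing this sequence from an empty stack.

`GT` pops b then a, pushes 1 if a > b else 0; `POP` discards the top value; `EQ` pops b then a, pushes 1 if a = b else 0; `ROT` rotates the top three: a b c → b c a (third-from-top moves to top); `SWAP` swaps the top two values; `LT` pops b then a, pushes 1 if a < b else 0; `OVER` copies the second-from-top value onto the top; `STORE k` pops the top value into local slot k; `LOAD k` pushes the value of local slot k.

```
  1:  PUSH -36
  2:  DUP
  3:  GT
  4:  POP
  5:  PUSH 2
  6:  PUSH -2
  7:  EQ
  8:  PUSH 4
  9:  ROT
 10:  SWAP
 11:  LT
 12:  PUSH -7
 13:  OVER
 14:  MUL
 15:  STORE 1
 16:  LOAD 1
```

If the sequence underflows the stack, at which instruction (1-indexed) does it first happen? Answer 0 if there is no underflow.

PUSH -36  [-36]
DUP       [-36, -36]
GT        [0]
POP       []
PUSH 2    [2]
PUSH -2   [2, -2]
EQ        [0]
PUSH 4    [0, 4]
ROT  — needs 3 operands, stack has 2 → underflow

9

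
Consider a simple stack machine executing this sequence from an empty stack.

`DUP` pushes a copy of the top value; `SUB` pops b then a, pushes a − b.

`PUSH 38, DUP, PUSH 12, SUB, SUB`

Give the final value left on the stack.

PUSH 38  [38]
DUP      [38, 38]
PUSH 12  [38, 38, 12]
SUB      [38, 26]
SUB      [12]

12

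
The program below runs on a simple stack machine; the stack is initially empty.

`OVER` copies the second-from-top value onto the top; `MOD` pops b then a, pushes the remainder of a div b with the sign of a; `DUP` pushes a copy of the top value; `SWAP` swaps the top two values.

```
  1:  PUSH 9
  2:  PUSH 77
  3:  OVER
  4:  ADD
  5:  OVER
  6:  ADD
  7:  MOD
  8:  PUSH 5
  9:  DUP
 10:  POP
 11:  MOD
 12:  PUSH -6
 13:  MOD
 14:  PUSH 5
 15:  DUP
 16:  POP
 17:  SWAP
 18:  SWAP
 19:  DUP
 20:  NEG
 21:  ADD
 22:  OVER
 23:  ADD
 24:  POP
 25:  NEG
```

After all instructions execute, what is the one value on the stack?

-4

PUSH 9  : [9]
PUSH 77 : [9, 77]
OVER    : [9, 77, 9]
ADD     : [9, 86]
OVER    : [9, 86, 9]
ADD     : [9, 95]
MOD     : [9]
PUSH 5  : [9, 5]
DUP     : [9, 5, 5]
POP     : [9, 5]
MOD     : [4]
PUSH -6 : [4, -6]
MOD     : [4]
PUSH 5  : [4, 5]
DUP     : [4, 5, 5]
POP     : [4, 5]
SWAP    : [5, 4]
SWAP    : [4, 5]
DUP     : [4, 5, 5]
NEG     : [4, 5, -5]
ADD     : [4, 0]
OVER    : [4, 0, 4]
ADD     : [4, 4]
POP     : [4]
NEG     : [-4]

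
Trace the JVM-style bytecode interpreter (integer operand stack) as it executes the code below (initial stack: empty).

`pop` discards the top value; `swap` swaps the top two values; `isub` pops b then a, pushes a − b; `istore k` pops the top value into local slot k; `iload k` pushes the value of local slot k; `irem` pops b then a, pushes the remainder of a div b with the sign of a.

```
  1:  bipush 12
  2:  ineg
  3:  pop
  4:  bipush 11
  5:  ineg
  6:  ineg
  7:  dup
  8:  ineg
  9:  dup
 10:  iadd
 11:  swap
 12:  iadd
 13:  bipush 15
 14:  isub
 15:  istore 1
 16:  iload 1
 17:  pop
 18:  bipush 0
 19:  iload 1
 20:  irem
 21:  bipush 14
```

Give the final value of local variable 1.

-26

bipush 12  12
ineg       -12
pop        (empty)
bipush 11  11
ineg       -11
ineg       11
dup        11 11
ineg       11 -11
dup        11 -11 -11
iadd       11 -22
swap       -22 11
iadd       -11
bipush 15  -11 15
isub       -26
istore 1   (empty)
iload 1    -26
pop        (empty)
bipush 0   0
iload 1    0 -26
irem       0
bipush 14  0 14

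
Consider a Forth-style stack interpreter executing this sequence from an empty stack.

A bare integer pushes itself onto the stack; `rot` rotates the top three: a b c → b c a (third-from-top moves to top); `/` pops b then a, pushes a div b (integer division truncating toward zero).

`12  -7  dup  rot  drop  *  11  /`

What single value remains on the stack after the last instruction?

12   : [12]
-7   : [12, -7]
dup  : [12, -7, -7]
rot  : [-7, -7, 12]
drop : [-7, -7]
*    : [49]
11   : [49, 11]
/    : [4]

4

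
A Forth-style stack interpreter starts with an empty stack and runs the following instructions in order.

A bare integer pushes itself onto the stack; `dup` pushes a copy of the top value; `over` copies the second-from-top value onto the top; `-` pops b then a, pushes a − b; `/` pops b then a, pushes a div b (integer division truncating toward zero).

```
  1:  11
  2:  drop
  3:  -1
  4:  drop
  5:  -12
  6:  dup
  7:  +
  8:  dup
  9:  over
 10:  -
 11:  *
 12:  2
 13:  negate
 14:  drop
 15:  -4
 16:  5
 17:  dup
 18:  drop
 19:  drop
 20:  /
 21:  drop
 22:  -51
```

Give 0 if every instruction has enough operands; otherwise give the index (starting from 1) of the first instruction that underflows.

11     -> 11
drop   -> (empty)
-1     -> -1
drop   -> (empty)
-12    -> -12
dup    -> -12 -12
+      -> -24
dup    -> -24 -24
over   -> -24 -24 -24
-      -> -24 0
*      -> 0
2      -> 0 2
negate -> 0 -2
drop   -> 0
-4     -> 0 -4
5      -> 0 -4 5
dup    -> 0 -4 5 5
drop   -> 0 -4 5
drop   -> 0 -4
/      -> 0
drop   -> (empty)
-51    -> -51

0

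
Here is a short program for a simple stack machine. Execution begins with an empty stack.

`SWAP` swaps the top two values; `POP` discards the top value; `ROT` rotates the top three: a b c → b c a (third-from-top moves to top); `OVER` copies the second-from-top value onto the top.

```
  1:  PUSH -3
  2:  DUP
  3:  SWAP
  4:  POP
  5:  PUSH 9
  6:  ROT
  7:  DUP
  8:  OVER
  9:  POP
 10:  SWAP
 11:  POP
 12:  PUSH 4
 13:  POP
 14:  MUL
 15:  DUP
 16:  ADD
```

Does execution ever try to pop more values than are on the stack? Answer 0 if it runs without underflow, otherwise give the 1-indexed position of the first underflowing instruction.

PUSH -3  [-3]
DUP      [-3, -3]
SWAP     [-3, -3]
POP      [-3]
PUSH 9   [-3, 9]
ROT  — needs 3 operands, stack has 2 → underflow

6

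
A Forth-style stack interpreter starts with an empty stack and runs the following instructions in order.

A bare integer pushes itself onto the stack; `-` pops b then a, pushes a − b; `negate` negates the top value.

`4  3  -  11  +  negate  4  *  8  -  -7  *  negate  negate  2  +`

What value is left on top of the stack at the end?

4      : 4
3      : 4 3
-      : 1
11     : 1 11
+      : 12
negate : -12
4      : -12 4
*      : -48
8      : -48 8
-      : -56
-7     : -56 -7
*      : 392
negate : -392
negate : 392
2      : 392 2
+      : 394

394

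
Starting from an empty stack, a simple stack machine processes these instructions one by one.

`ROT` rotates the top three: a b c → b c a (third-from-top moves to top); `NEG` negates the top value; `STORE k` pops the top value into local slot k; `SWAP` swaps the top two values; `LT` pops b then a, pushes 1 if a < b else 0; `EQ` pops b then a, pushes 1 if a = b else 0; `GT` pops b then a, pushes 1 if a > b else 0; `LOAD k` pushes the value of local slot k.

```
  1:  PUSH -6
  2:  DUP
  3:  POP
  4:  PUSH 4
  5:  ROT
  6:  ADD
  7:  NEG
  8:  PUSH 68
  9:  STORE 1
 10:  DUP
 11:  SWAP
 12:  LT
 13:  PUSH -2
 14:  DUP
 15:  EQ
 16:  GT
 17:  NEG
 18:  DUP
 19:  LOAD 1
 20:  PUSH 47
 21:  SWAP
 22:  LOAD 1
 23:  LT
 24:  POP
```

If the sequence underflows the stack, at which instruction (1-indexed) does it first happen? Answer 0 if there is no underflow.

PUSH -6 -> -6
DUP     -> -6 -6
POP     -> -6
PUSH 4  -> -6 4
ROT  — needs 3 operands, stack has 2 → underflow

5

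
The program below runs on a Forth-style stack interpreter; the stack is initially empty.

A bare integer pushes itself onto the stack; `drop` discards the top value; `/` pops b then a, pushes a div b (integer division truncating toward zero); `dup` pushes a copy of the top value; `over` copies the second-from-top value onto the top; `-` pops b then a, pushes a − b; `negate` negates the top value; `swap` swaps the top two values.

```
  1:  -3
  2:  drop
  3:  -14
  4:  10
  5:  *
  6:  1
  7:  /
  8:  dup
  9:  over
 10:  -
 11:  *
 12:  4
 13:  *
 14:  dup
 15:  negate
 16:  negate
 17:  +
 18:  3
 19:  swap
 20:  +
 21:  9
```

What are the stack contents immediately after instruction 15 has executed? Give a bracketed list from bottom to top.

-3     → -3
drop   → (empty)
-14    → -14
10     → -14 10
*      → -140
1      → -140 1
/      → -140
dup    → -140 -140
over   → -140 -140 -140
-      → -140 0
*      → 0
4      → 0 4
*      → 0
dup    → 0 0
negate → 0 0

[0, 0]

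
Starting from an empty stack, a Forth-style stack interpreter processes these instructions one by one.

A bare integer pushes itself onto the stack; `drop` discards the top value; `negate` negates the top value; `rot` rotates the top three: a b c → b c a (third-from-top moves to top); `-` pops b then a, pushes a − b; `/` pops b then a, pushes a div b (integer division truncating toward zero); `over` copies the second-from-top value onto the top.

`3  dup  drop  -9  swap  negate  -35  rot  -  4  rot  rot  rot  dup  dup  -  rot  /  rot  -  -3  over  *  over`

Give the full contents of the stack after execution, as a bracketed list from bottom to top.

3      → [3]
dup    → [3, 3]
drop   → [3]
-9     → [3, -9]
swap   → [-9, 3]
negate → [-9, -3]
-35    → [-9, -3, -35]
rot    → [-3, -35, -9]
-      → [-3, -26]
4      → [-3, -26, 4]
rot    → [-26, 4, -3]
rot    → [4, -3, -26]
rot    → [-3, -26, 4]
dup    → [-3, -26, 4, 4]
dup    → [-3, -26, 4, 4, 4]
-      → [-3, -26, 4, 0]
rot    → [-3, 4, 0, -26]
/      → [-3, 4, 0]
rot    → [4, 0, -3]
-      → [4, 3]
-3     → [4, 3, -3]
over   → [4, 3, -3, 3]
*      → [4, 3, -9]
over   → [4, 3, -9, 3]

[4, 3, -9, 3]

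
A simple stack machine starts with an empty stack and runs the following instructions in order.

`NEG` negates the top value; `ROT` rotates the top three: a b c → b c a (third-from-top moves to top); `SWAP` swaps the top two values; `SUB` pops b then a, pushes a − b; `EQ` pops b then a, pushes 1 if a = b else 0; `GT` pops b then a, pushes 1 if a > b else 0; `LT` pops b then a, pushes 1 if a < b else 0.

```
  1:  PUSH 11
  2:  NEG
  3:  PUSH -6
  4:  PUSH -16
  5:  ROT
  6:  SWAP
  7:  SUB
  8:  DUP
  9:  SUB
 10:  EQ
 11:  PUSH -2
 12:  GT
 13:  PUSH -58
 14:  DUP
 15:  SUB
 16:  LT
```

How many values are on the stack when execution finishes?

PUSH 11  : [11]
NEG      : [-11]
PUSH -6  : [-11, -6]
PUSH -16 : [-11, -6, -16]
ROT      : [-6, -16, -11]
SWAP     : [-6, -11, -16]
SUB      : [-6, 5]
DUP      : [-6, 5, 5]
SUB      : [-6, 0]
EQ       : [0]
PUSH -2  : [0, -2]
GT       : [1]
PUSH -58 : [1, -58]
DUP      : [1, -58, -58]
SUB      : [1, 0]
LT       : [0]

1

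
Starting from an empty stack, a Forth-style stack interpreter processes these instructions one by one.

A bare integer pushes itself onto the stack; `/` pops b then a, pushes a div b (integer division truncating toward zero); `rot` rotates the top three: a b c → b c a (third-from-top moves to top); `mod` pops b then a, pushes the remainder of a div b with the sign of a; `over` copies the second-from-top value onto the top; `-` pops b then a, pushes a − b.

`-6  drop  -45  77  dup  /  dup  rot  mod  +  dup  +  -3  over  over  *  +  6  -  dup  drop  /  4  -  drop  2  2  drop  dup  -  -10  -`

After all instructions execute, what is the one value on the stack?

-6    -6
drop  (empty)
-45   -45
77    -45 77
dup   -45 77 77
/     -45 1
dup   -45 1 1
rot   1 1 -45
mod   1 1
+     2
dup   2 2
+     4
-3    4 -3
over  4 -3 4
over  4 -3 4 -3
*     4 -3 -12
+     4 -15
6     4 -15 6
-     4 -21
dup   4 -21 -21
drop  4 -21
/     0
4     0 4
-     -4
drop  (empty)
2     2
2     2 2
drop  2
dup   2 2
-     0
-10   0 -10
-     10

10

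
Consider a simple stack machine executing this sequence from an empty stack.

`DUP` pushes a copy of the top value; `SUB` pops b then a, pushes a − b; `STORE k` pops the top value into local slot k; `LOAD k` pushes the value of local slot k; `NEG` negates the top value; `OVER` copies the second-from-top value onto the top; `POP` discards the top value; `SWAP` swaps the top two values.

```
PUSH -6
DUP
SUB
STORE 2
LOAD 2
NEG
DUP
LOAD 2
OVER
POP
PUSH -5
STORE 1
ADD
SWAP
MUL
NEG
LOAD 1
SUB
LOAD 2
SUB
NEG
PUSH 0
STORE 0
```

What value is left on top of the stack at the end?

PUSH -6 -> [-6]
DUP     -> [-6, -6]
SUB     -> [0]
STORE 2 -> []
LOAD 2  -> [0]
NEG     -> [0]
DUP     -> [0, 0]
LOAD 2  -> [0, 0, 0]
OVER    -> [0, 0, 0, 0]
POP     -> [0, 0, 0]
PUSH -5 -> [0, 0, 0, -5]
STORE 1 -> [0, 0, 0]
ADD     -> [0, 0]
SWAP    -> [0, 0]
MUL     -> [0]
NEG     -> [0]
LOAD 1  -> [0, -5]
SUB     -> [5]
LOAD 2  -> [5, 0]
SUB     -> [5]
NEG     -> [-5]
PUSH 0  -> [-5, 0]
STORE 0 -> [-5]

-5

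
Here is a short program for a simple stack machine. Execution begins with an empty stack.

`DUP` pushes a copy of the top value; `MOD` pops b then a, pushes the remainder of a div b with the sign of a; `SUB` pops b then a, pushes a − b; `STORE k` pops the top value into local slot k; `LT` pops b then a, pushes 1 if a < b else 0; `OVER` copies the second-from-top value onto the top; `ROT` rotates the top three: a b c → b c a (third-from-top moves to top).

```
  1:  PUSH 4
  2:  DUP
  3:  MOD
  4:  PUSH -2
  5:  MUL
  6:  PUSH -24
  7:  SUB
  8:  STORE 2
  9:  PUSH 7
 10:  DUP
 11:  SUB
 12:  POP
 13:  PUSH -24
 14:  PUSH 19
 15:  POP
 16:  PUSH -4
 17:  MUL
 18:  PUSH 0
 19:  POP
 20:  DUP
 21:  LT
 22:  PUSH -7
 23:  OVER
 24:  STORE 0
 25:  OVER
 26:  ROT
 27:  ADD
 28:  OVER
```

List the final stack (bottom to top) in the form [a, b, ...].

PUSH 4   -> 4
DUP      -> 4 4
MOD      -> 0
PUSH -2  -> 0 -2
MUL      -> 0
PUSH -24 -> 0 -24
SUB      -> 24
STORE 2  -> (empty)
PUSH 7   -> 7
DUP      -> 7 7
SUB      -> 0
POP      -> (empty)
PUSH -24 -> -24
PUSH 19  -> -24 19
POP      -> -24
PUSH -4  -> -24 -4
MUL      -> 96
PUSH 0   -> 96 0
POP      -> 96
DUP      -> 96 96
LT       -> 0
PUSH -7  -> 0 -7
OVER     -> 0 -7 0
STORE 0  -> 0 -7
OVER     -> 0 -7 0
ROT      -> -7 0 0
ADD      -> -7 0
OVER     -> -7 0 -7

[-7, 0, -7]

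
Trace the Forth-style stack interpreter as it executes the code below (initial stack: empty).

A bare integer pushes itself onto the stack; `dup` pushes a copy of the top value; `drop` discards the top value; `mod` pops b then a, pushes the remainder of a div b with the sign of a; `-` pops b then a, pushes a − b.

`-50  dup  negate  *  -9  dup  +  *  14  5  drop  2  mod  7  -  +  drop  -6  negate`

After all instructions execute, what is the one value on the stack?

-50     [-50]
dup     [-50, -50]
negate  [-50, 50]
*       [-2500]
-9      [-2500, -9]
dup     [-2500, -9, -9]
+       [-2500, -18]
*       [45000]
14      [45000, 14]
5       [45000, 14, 5]
drop    [45000, 14]
2       [45000, 14, 2]
mod     [45000, 0]
7       [45000, 0, 7]
-       [45000, -7]
+       [44993]
drop    []
-6      [-6]
negate  [6]

6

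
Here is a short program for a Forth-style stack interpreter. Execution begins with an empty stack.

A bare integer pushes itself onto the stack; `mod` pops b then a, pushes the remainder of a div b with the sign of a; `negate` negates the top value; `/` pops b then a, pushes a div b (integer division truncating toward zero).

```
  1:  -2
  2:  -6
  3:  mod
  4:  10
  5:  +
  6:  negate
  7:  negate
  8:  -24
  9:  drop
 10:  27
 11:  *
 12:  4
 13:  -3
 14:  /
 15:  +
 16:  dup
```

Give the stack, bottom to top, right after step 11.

[216]

-2      -2
-6      -2 -6
mod     -2
10      -2 10
+       8
negate  -8
negate  8
-24     8 -24
drop    8
27      8 27
*       216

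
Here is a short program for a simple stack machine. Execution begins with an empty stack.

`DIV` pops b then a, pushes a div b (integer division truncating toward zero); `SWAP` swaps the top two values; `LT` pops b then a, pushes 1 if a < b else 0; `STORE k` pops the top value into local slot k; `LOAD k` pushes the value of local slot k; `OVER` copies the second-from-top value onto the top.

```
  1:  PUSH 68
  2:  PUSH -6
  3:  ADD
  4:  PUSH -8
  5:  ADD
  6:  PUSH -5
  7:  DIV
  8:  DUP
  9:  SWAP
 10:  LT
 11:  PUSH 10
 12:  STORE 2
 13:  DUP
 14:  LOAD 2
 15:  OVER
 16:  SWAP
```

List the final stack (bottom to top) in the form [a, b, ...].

PUSH 68 → 68
PUSH -6 → 68 -6
ADD     → 62
PUSH -8 → 62 -8
ADD     → 54
PUSH -5 → 54 -5
DIV     → -10
DUP     → -10 -10
SWAP    → -10 -10
LT      → 0
PUSH 10 → 0 10
STORE 2 → 0
DUP     → 0 0
LOAD 2  → 0 0 10
OVER    → 0 0 10 0
SWAP    → 0 0 0 10

[0, 0, 0, 10]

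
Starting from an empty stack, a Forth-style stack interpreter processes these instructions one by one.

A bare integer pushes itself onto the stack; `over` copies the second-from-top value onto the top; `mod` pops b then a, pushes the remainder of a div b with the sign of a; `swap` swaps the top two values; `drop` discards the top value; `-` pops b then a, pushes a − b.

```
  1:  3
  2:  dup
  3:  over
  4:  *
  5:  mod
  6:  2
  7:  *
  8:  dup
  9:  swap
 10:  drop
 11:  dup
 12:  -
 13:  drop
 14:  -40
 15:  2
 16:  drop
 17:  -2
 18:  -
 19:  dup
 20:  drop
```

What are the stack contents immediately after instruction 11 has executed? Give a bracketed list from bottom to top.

[6, 6]

3    -> 3
dup  -> 3 3
over -> 3 3 3
*    -> 3 9
mod  -> 3
2    -> 3 2
*    -> 6
dup  -> 6 6
swap -> 6 6
drop -> 6
dup  -> 6 6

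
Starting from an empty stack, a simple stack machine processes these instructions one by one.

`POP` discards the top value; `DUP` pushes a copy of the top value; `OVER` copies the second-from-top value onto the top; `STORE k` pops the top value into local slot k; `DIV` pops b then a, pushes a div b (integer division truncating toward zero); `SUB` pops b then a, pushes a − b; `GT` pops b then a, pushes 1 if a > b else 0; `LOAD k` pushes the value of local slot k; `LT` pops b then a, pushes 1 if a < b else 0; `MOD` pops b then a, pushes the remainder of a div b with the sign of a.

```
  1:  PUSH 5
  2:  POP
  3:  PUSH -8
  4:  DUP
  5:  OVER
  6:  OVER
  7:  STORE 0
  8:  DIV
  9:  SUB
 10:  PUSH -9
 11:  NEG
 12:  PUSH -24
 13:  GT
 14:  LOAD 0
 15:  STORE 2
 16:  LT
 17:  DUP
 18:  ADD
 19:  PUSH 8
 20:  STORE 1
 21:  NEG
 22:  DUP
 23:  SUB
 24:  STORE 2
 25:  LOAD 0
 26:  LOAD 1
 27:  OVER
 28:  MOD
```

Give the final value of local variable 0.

PUSH 5   : [5]
POP      : []
PUSH -8  : [-8]
DUP      : [-8, -8]
OVER     : [-8, -8, -8]
OVER     : [-8, -8, -8, -8]
STORE 0  : [-8, -8, -8]
DIV      : [-8, 1]
SUB      : [-9]
PUSH -9  : [-9, -9]
NEG      : [-9, 9]
PUSH -24 : [-9, 9, -24]
GT       : [-9, 1]
LOAD 0   : [-9, 1, -8]
STORE 2  : [-9, 1]
LT       : [1]
DUP      : [1, 1]
ADD      : [2]
PUSH 8   : [2, 8]
STORE 1  : [2]
NEG      : [-2]
DUP      : [-2, -2]
SUB      : [0]
STORE 2  : []
LOAD 0   : [-8]
LOAD 1   : [-8, 8]
OVER     : [-8, 8, -8]
MOD      : [-8, 0]

-8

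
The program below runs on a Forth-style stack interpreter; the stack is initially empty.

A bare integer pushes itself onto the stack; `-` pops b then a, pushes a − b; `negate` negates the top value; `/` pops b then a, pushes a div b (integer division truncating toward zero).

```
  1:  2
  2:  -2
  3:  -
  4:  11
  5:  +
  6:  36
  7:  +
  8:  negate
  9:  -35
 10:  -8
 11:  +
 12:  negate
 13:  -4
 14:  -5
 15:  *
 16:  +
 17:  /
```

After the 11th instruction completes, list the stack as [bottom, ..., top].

2      : 2
-2     : 2 -2
-      : 4
11     : 4 11
+      : 15
36     : 15 36
+      : 51
negate : -51
-35    : -51 -35
-8     : -51 -35 -8
+      : -51 -43

[-51, -43]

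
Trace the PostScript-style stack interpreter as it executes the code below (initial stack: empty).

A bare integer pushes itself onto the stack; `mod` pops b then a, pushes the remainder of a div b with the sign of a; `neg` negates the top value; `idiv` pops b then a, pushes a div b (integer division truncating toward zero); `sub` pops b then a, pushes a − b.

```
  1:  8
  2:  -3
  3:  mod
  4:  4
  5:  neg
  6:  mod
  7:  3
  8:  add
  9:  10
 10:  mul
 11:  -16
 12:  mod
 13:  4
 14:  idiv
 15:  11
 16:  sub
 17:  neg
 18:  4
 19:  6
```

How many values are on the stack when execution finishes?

3

8    → [8]
-3   → [8, -3]
mod  → [2]
4    → [2, 4]
neg  → [2, -4]
mod  → [2]
3    → [2, 3]
add  → [5]
10   → [5, 10]
mul  → [50]
-16  → [50, -16]
mod  → [2]
4    → [2, 4]
idiv → [0]
11   → [0, 11]
sub  → [-11]
neg  → [11]
4    → [11, 4]
6    → [11, 4, 6]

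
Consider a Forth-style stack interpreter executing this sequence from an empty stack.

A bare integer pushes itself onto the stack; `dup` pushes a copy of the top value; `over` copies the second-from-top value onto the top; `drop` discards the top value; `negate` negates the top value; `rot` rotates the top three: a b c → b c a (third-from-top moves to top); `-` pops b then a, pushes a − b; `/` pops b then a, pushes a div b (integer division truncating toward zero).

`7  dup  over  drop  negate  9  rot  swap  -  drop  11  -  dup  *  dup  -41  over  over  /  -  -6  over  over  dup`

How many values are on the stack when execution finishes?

7

7      : [7]
dup    : [7, 7]
over   : [7, 7, 7]
drop   : [7, 7]
negate : [7, -7]
9      : [7, -7, 9]
rot    : [-7, 9, 7]
swap   : [-7, 7, 9]
-      : [-7, -2]
drop   : [-7]
11     : [-7, 11]
-      : [-18]
dup    : [-18, -18]
*      : [324]
dup    : [324, 324]
-41    : [324, 324, -41]
over   : [324, 324, -41, 324]
over   : [324, 324, -41, 324, -41]
/      : [324, 324, -41, -7]
-      : [324, 324, -34]
-6     : [324, 324, -34, -6]
over   : [324, 324, -34, -6, -34]
over   : [324, 324, -34, -6, -34, -6]
dup    : [324, 324, -34, -6, -34, -6, -6]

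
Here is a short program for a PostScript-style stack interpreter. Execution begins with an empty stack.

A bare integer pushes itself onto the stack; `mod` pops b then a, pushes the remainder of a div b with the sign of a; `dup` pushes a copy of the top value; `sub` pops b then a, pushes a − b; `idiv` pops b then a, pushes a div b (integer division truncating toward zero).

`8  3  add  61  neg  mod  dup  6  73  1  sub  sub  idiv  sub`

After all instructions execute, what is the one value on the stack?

11

8    -> [8]
3    -> [8, 3]
add  -> [11]
61   -> [11, 61]
neg  -> [11, -61]
mod  -> [11]
dup  -> [11, 11]
6    -> [11, 11, 6]
73   -> [11, 11, 6, 73]
1    -> [11, 11, 6, 73, 1]
sub  -> [11, 11, 6, 72]
sub  -> [11, 11, -66]
idiv -> [11, 0]
sub  -> [11]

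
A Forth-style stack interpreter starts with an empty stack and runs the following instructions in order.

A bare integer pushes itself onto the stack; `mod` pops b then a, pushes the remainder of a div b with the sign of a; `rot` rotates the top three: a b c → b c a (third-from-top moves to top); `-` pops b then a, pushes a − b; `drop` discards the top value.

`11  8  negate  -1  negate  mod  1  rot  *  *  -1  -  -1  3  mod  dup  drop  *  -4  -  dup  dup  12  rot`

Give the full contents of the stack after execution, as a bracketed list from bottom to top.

11     -> [11]
8      -> [11, 8]
negate -> [11, -8]
-1     -> [11, -8, -1]
negate -> [11, -8, 1]
mod    -> [11, 0]
1      -> [11, 0, 1]
rot    -> [0, 1, 11]
*      -> [0, 11]
*      -> [0]
-1     -> [0, -1]
-      -> [1]
-1     -> [1, -1]
3      -> [1, -1, 3]
mod    -> [1, -1]
dup    -> [1, -1, -1]
drop   -> [1, -1]
*      -> [-1]
-4     -> [-1, -4]
-      -> [3]
dup    -> [3, 3]
dup    -> [3, 3, 3]
12     -> [3, 3, 3, 12]
rot    -> [3, 3, 12, 3]

[3, 3, 12, 3]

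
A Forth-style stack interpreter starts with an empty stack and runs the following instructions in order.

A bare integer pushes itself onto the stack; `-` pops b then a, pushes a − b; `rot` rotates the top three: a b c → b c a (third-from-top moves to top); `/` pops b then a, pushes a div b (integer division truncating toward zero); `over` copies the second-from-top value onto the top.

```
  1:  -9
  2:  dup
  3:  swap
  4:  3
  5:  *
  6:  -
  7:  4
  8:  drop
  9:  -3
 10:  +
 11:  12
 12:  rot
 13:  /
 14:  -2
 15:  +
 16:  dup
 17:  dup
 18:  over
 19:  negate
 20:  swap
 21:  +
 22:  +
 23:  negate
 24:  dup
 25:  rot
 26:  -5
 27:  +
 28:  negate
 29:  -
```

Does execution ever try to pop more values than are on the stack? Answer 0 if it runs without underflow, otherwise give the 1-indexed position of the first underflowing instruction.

-9    [-9]
dup   [-9, -9]
swap  [-9, -9]
3     [-9, -9, 3]
*     [-9, -27]
-     [18]
4     [18, 4]
drop  [18]
-3    [18, -3]
+     [15]
12    [15, 12]
rot  — needs 3 operands, stack has 2 → underflow

12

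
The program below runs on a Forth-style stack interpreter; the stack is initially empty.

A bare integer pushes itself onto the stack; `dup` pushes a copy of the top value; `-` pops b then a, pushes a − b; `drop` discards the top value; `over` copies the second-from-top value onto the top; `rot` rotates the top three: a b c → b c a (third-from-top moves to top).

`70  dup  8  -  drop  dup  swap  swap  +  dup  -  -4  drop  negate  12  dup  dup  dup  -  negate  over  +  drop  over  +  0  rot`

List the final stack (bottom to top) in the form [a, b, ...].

[0, 24, 0, 12]

70     → [70]
dup    → [70, 70]
8      → [70, 70, 8]
-      → [70, 62]
drop   → [70]
dup    → [70, 70]
swap   → [70, 70]
swap   → [70, 70]
+      → [140]
dup    → [140, 140]
-      → [0]
-4     → [0, -4]
drop   → [0]
negate → [0]
12     → [0, 12]
dup    → [0, 12, 12]
dup    → [0, 12, 12, 12]
dup    → [0, 12, 12, 12, 12]
-      → [0, 12, 12, 0]
negate → [0, 12, 12, 0]
over   → [0, 12, 12, 0, 12]
+      → [0, 12, 12, 12]
drop   → [0, 12, 12]
over   → [0, 12, 12, 12]
+      → [0, 12, 24]
0      → [0, 12, 24, 0]
rot    → [0, 24, 0, 12]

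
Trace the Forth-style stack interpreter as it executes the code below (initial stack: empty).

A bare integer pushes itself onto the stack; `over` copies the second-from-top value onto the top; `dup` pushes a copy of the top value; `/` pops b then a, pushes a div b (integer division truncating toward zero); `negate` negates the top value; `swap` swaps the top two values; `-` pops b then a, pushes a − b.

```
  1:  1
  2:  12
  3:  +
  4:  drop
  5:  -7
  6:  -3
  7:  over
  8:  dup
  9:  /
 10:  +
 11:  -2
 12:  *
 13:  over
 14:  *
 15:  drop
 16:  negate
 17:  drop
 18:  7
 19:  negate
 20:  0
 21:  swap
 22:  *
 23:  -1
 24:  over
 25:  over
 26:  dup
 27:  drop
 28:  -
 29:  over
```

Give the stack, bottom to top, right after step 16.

[7]

1      → [1]
12     → [1, 12]
+      → [13]
drop   → []
-7     → [-7]
-3     → [-7, -3]
over   → [-7, -3, -7]
dup    → [-7, -3, -7, -7]
/      → [-7, -3, 1]
+      → [-7, -2]
-2     → [-7, -2, -2]
*      → [-7, 4]
over   → [-7, 4, -7]
*      → [-7, -28]
drop   → [-7]
negate → [7]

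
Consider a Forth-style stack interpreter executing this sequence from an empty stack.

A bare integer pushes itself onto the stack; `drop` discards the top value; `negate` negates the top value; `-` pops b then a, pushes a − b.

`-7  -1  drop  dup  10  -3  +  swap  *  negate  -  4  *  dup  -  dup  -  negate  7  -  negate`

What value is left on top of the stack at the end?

7

-7     → [-7]
-1     → [-7, -1]
drop   → [-7]
dup    → [-7, -7]
10     → [-7, -7, 10]
-3     → [-7, -7, 10, -3]
+      → [-7, -7, 7]
swap   → [-7, 7, -7]
*      → [-7, -49]
negate → [-7, 49]
-      → [-56]
4      → [-56, 4]
*      → [-224]
dup    → [-224, -224]
-      → [0]
dup    → [0, 0]
-      → [0]
negate → [0]
7      → [0, 7]
-      → [-7]
negate → [7]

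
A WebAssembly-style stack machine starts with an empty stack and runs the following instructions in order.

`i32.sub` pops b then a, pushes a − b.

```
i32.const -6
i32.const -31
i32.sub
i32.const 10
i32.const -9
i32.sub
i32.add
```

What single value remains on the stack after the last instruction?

i32.const -6   -6
i32.const -31  -6 -31
i32.sub        25
i32.const 10   25 10
i32.const -9   25 10 -9
i32.sub        25 19
i32.add        44

44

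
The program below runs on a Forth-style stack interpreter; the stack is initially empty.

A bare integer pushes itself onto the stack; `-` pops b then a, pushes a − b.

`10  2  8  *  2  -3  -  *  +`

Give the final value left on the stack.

90

10  [10]
2   [10, 2]
8   [10, 2, 8]
*   [10, 16]
2   [10, 16, 2]
-3  [10, 16, 2, -3]
-   [10, 16, 5]
*   [10, 80]
+   [90]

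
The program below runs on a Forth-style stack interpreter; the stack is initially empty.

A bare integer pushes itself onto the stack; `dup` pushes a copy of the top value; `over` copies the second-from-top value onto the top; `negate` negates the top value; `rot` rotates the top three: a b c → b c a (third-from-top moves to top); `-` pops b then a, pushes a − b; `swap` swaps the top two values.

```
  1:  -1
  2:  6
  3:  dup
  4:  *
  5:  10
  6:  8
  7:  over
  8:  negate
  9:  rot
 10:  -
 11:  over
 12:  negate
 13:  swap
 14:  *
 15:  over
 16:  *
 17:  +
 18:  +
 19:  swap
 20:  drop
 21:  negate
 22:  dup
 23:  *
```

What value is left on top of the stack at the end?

-1     -> -1
6      -> -1 6
dup    -> -1 6 6
*      -> -1 36
10     -> -1 36 10
8      -> -1 36 10 8
over   -> -1 36 10 8 10
negate -> -1 36 10 8 -10
rot    -> -1 36 8 -10 10
-      -> -1 36 8 -20
over   -> -1 36 8 -20 8
negate -> -1 36 8 -20 -8
swap   -> -1 36 8 -8 -20
*      -> -1 36 8 160
over   -> -1 36 8 160 8
*      -> -1 36 8 1280
+      -> -1 36 1288
+      -> -1 1324
swap   -> 1324 -1
drop   -> 1324
negate -> -1324
dup    -> -1324 -1324
*      -> 1752976

1752976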